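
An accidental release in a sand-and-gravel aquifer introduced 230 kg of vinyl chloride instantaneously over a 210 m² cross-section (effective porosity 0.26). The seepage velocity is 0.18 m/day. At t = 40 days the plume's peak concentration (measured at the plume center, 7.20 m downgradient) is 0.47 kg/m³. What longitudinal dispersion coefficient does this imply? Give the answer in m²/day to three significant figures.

0.160 m²/day

At the plume center C_max = M/(n_e·A·√(4πDt)), so D = M²/(4πt·(n_e·A·C_max)²).
n_e·A·C_max = 0.26 × 210 × 0.47 = 25.66 kg/m.
D = 230²/(4π × 40 × 25.66²) = 0.160 m²/day.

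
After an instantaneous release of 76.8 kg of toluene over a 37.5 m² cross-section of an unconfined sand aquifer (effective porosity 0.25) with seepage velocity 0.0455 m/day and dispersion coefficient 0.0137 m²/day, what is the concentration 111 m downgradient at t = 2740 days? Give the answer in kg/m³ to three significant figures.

For an instantaneous plane source, C(x,t) = M/(n_e·A·√(4πDt)) · exp(−(x−vt)²/(4Dt)), with n_e·A the pore (flow) area.
Plume center vt = 0.0455 × 2740 = 124.67 m, so the well at 111 m is 13.67 m upgradient of the peak.
√(4πDt) = 21.72 m, giving peak height M/(n_e·A·√(4πDt)) = 76.8/(0.25 × 37.5 × 21.72) = 0.3772 kg/m³.
(x−vt)²/(4Dt) = (-13.67)²/(4 × 0.0137 × 2740) = 1.245; exp(−1.245) = 0.2879.
C = 0.3772 × 0.2879 = 0.109 kg/m³.

0.109 kg/m³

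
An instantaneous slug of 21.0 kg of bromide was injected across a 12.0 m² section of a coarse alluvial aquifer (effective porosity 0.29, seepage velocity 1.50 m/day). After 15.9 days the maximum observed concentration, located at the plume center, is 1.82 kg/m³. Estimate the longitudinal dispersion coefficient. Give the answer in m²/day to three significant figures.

At the plume center C_max = M/(n_e·A·√(4πDt)), so D = M²/(4πt·(n_e·A·C_max)²).
n_e·A·C_max = 0.29 × 12.0 × 1.82 = 6.334 kg/m.
D = 21.0²/(4π × 15.9 × 6.334²) = 0.0550 m²/day.

0.0550 m²/day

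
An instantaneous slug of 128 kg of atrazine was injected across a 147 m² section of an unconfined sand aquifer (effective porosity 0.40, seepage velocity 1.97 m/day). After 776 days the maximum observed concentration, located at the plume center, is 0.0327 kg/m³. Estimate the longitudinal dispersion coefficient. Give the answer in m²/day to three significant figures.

At the plume center C_max = M/(n_e·A·√(4πDt)), so D = M²/(4πt·(n_e·A·C_max)²).
n_e·A·C_max = 0.40 × 147 × 0.0327 = 1.923 kg/m.
D = 128²/(4π × 776 × 1.923²) = 0.454 m²/day.

0.454 m²/day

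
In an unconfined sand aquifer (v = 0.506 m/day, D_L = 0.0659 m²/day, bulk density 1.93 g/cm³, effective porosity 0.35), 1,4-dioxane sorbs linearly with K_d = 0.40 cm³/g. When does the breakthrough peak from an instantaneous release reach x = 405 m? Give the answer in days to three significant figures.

Retardation factor R = 1 + ρ_b·K_d/n = 1 + 1.93 × 0.40/0.35 = 3.206.
Sorption retards both mechanisms: v_R = v/R = 0.1578 m/day, D_R = D/R = 0.02056 m²/day.
Peak time from v_R²t² + 2D_R t − x² = 0: t = (√(D_R² + v_R²x²) − D_R)/v_R².
√(D_R² + v_R²x²) = √(0.02056² + 0.1578² × 405²) = 63.91; v_R² = 0.02490.
t = (63.91 − 0.02056)/0.02490 = 2570 days.

2570 days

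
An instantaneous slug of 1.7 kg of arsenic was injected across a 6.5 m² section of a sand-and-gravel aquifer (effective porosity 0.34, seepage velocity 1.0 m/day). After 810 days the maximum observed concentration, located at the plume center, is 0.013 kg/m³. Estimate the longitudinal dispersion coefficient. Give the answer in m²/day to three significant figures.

At the plume center C_max = M/(n_e·A·√(4πDt)), so D = M²/(4πt·(n_e·A·C_max)²).
n_e·A·C_max = 0.34 × 6.5 × 0.013 = 0.02873 kg/m.
D = 1.7²/(4π × 810 × 0.02873²) = 0.344 m²/day.

0.344 m²/day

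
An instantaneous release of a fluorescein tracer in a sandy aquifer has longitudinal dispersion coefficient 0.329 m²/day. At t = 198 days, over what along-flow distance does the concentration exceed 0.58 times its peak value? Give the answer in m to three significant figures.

The plume is Gaussian with σ = √(2Dt) = √(2 × 0.329 × 198) = 11.41 m.
C/C_peak = exp(−Δx²/(2σ²)) = 0.58 ⇒ Δx = σ·√(−2 ln 0.58) = 11.41 × 1.044 = 11.91 m.
Width = 2Δx = 23.8 m.

23.8 m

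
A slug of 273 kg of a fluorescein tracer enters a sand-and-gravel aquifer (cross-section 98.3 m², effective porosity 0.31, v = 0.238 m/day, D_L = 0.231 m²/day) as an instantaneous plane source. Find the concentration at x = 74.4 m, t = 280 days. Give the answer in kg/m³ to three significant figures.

0.249 kg/m³

For an instantaneous plane source, C(x,t) = M/(n_e·A·√(4πDt)) · exp(−(x−vt)²/(4Dt)), with n_e·A the pore (flow) area.
Plume center vt = 0.238 × 280 = 66.64 m, so the well at 74.4 m is 7.76 m downgradient of the peak.
√(4πDt) = 28.51 m, giving peak height M/(n_e·A·√(4πDt)) = 273/(0.31 × 98.3 × 28.51) = 0.3142 kg/m³.
(x−vt)²/(4Dt) = (7.76)²/(4 × 0.231 × 280) = 0.2328; exp(−0.2328) = 0.7923.
C = 0.3142 × 0.7923 = 0.249 kg/m³.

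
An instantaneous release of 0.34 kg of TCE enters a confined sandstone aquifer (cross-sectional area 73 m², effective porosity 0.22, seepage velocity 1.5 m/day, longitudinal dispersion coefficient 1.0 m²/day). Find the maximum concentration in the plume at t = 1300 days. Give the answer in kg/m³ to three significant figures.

The peak of an instantaneous 1D plume sits at x = vt; there the Gaussian factor is 1 and C_max = M/(n_e·A·√(4πDt)), where n_e·A is the pore area the mass is dissolved in.
√(4πDt) = √(4π × 1.0 × 1300) = 127.8 m, so C_max = 0.34/(0.22 × 73 × 127.8) = 0.000166 kg/m³.

0.000166 kg/m³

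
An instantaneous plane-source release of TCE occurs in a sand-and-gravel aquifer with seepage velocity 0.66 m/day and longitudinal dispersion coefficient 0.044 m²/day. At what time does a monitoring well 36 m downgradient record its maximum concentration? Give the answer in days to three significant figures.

For the 1D instantaneous-source solution, setting ∂C/∂t = 0 at fixed x gives v²t² + 2Dt − x² = 0, so t = (√(D² + v²x²) − D)/v².
√(D² + v²x²) = √(0.044² + 0.66² × 36²) = 23.76; v² = 0.4356.
t = (23.76 − 0.044)/0.4356 = 54.4 days (vs. the pure-advection estimate x/v = 54.5 d).

54.4 days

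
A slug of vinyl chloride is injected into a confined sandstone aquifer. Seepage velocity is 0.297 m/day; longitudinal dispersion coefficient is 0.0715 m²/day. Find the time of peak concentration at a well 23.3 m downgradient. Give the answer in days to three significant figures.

77.6 days

For the 1D instantaneous-source solution, setting ∂C/∂t = 0 at fixed x gives v²t² + 2Dt − x² = 0, so t = (√(D² + v²x²) − D)/v².
√(D² + v²x²) = √(0.0715² + 0.297² × 23.3²) = 6.920; v² = 0.088209.
t = (6.920 − 0.0715)/0.088209 = 77.6 days (vs. the pure-advection estimate x/v = 78.5 d).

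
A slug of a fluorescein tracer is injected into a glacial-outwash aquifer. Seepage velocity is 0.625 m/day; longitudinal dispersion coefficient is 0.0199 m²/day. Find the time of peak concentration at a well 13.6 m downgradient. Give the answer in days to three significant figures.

21.7 days

For the 1D instantaneous-source solution, setting ∂C/∂t = 0 at fixed x gives v²t² + 2Dt − x² = 0, so t = (√(D² + v²x²) − D)/v².
√(D² + v²x²) = √(0.0199² + 0.625² × 13.6²) = 8.500; v² = 0.390625.
t = (8.500 − 0.0199)/0.390625 = 21.7 days (vs. the pure-advection estimate x/v = 21.8 d).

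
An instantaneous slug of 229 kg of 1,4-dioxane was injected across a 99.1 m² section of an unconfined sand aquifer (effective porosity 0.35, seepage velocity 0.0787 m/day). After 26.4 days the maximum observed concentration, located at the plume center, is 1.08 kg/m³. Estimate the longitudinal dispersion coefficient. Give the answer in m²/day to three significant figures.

0.113 m²/day

At the plume center C_max = M/(n_e·A·√(4πDt)), so D = M²/(4πt·(n_e·A·C_max)²).
n_e·A·C_max = 0.35 × 99.1 × 1.08 = 37.46 kg/m.
D = 229²/(4π × 26.4 × 37.46²) = 0.113 m²/day.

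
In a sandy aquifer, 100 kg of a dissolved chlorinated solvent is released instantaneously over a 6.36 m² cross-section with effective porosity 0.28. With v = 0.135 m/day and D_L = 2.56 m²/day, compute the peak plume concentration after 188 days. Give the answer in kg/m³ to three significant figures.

The peak of an instantaneous 1D plume sits at x = vt; there the Gaussian factor is 1 and C_max = M/(n_e·A·√(4πDt)), where n_e·A is the pore area the mass is dissolved in.
√(4πDt) = √(4π × 2.56 × 188) = 77.77 m, so C_max = 100/(0.28 × 6.36 × 77.77) = 0.722 kg/m³.

0.722 kg/m³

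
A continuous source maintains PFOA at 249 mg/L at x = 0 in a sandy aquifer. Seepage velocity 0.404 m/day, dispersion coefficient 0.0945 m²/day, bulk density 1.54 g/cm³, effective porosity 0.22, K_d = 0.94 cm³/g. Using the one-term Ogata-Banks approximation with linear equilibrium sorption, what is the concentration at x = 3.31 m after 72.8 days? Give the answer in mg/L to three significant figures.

165 mg/L

Retardation factor R = 1 + ρ_b·K_d/n = 1 + 1.54 × 0.94/0.22 = 7.580.
Sorption retards both mechanisms: v_R = v/R = 0.05330 m/day, D_R = D/R = 0.01247 m²/day.
v_R·t = 0.05330 × 72.8 = 3.88024 m; 2√(D_R t) = 1.906 m; argument = (3.31 − 3.88024)/1.906 = -0.2992.
C = C₀ × ½·erfc(-0.2992) = 249 × 0.6639 = 165 mg/L.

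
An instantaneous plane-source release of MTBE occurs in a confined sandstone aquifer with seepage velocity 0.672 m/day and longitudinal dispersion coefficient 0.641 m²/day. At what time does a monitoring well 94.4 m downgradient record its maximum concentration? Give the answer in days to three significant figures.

For the 1D instantaneous-source solution, setting ∂C/∂t = 0 at fixed x gives v²t² + 2Dt − x² = 0, so t = (√(D² + v²x²) − D)/v².
√(D² + v²x²) = √(0.641² + 0.672² × 94.4²) = 63.44; v² = 0.451584.
t = (63.44 − 0.641)/0.451584 = 139 days (vs. the pure-advection estimate x/v = 140 d).

139 days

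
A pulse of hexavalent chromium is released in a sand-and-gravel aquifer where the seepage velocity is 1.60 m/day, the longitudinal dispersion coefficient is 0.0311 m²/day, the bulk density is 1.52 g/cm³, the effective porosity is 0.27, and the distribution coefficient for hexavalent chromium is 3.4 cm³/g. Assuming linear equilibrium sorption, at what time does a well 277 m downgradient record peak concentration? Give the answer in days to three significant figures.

Retardation factor R = 1 + ρ_b·K_d/n = 1 + 1.52 × 3.4/0.27 = 20.14.
Sorption retards both mechanisms: v_R = v/R = 0.07944 m/day, D_R = D/R = 0.001544 m²/day.
Peak time from v_R²t² + 2D_R t − x² = 0: t = (√(D_R² + v_R²x²) − D_R)/v_R².
√(D_R² + v_R²x²) = √(0.001544² + 0.07944² × 277²) = 22.00; v_R² = 0.006311.
t = (22.00 − 0.001544)/0.006311 = 3490 days.

3490 days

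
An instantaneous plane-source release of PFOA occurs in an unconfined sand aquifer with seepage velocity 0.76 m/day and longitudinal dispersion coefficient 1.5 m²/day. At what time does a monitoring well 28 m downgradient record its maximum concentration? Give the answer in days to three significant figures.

34.3 days

For the 1D instantaneous-source solution, setting ∂C/∂t = 0 at fixed x gives v²t² + 2Dt − x² = 0, so t = (√(D² + v²x²) − D)/v².
√(D² + v²x²) = √(1.5² + 0.76² × 28²) = 21.33; v² = 0.5776.
t = (21.33 − 1.5)/0.5776 = 34.3 days (vs. the pure-advection estimate x/v = 36.8 d).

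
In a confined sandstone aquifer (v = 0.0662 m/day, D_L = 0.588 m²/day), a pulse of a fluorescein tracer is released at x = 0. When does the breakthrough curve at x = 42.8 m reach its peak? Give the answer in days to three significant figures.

For the 1D instantaneous-source solution, setting ∂C/∂t = 0 at fixed x gives v²t² + 2Dt − x² = 0, so t = (√(D² + v²x²) − D)/v².
√(D² + v²x²) = √(0.588² + 0.0662² × 42.8²) = 2.894; v² = 0.00438244.
t = (2.894 − 0.588)/0.00438244 = 526 days (vs. the pure-advection estimate x/v = 647 d).

526 days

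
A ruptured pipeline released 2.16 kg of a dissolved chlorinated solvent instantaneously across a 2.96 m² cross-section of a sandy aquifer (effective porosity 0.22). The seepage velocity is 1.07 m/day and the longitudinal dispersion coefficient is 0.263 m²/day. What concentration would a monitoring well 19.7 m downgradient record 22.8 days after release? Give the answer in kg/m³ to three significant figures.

0.152 kg/m³

For an instantaneous plane source, C(x,t) = M/(n_e·A·√(4πDt)) · exp(−(x−vt)²/(4Dt)), with n_e·A the pore (flow) area.
Plume center vt = 1.07 × 22.8 = 24.396 m, so the well at 19.7 m is 4.696 m upgradient of the peak.
√(4πDt) = 8.681 m, giving peak height M/(n_e·A·√(4πDt)) = 2.16/(0.22 × 2.96 × 8.681) = 0.3821 kg/m³.
(x−vt)²/(4Dt) = (-4.696)²/(4 × 0.263 × 22.8) = 0.9194; exp(−0.9194) = 0.3988.
C = 0.3821 × 0.3988 = 0.152 kg/m³.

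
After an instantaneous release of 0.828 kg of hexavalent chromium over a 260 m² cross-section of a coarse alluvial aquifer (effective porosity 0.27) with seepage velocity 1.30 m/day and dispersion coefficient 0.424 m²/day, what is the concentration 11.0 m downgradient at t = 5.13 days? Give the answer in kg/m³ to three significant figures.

For an instantaneous plane source, C(x,t) = M/(n_e·A·√(4πDt)) · exp(−(x−vt)²/(4Dt)), with n_e·A the pore (flow) area.
Plume center vt = 1.30 × 5.13 = 6.669 m, so the well at 11.0 m is 4.331 m downgradient of the peak.
√(4πDt) = 5.228 m, giving peak height M/(n_e·A·√(4πDt)) = 0.828/(0.27 × 260 × 5.228) = 0.002256 kg/m³.
(x−vt)²/(4Dt) = (4.331)²/(4 × 0.424 × 5.13) = 2.156; exp(−2.156) = 0.1158.
C = 0.002256 × 0.1158 = 0.000261 kg/m³.

0.000261 kg/m³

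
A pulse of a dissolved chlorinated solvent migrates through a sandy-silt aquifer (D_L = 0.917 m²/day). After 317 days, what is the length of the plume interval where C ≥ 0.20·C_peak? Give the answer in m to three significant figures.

The plume is Gaussian with σ = √(2Dt) = √(2 × 0.917 × 317) = 24.11 m.
C/C_peak = exp(−Δx²/(2σ²)) = 0.20 ⇒ Δx = σ·√(−2 ln 0.20) = 24.11 × 1.794 = 43.25 m.
Width = 2Δx = 86.5 m.

86.5 m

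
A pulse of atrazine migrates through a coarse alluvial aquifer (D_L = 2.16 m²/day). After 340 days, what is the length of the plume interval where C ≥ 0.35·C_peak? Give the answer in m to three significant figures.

111 m

The plume is Gaussian with σ = √(2Dt) = √(2 × 2.16 × 340) = 38.32 m.
C/C_peak = exp(−Δx²/(2σ²)) = 0.35 ⇒ Δx = σ·√(−2 ln 0.35) = 38.32 × 1.449 = 55.53 m.
Width = 2Δx = 111 m.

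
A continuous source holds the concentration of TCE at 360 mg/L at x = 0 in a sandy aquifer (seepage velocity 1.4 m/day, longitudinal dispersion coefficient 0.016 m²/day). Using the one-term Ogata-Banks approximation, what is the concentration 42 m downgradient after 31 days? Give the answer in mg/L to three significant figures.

For a continuous step input, C/C₀ ≈ ½·erfc((x−vt)/(2√(Dt))).
vt = 1.4 × 31 = 43.4 m and 2√(Dt) = 2√(0.016 × 31) = 1.409 m.
Argument (x−vt)/(2√(Dt)) = (42 − 43.4)/1.409 = -0.9936; ½·erfc(-0.9936) = 0.9200.
C = 360 × 0.9200 = 331 mg/L.

331 mg/L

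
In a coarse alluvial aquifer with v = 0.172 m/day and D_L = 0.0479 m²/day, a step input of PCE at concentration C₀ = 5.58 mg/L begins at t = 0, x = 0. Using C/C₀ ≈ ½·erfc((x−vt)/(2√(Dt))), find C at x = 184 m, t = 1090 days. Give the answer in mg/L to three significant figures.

For a continuous step input, C/C₀ ≈ ½·erfc((x−vt)/(2√(Dt))).
vt = 0.172 × 1090 = 187.48 m and 2√(Dt) = 2√(0.0479 × 1090) = 14.45 m.
Argument (x−vt)/(2√(Dt)) = (184 − 187.48)/14.45 = -0.2408; ½·erfc(-0.2408) = 0.6333.
C = 5.58 × 0.6333 = 3.53 mg/L.

3.53 mg/L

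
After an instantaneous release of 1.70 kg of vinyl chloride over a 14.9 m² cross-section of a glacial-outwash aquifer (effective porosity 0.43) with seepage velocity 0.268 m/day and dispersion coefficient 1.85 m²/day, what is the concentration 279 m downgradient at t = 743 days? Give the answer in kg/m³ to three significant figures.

For an instantaneous plane source, C(x,t) = M/(n_e·A·√(4πDt)) · exp(−(x−vt)²/(4Dt)), with n_e·A the pore (flow) area.
Plume center vt = 0.268 × 743 = 199.124 m, so the well at 279 m is 79.876 m downgradient of the peak.
√(4πDt) = 131.4 m, giving peak height M/(n_e·A·√(4πDt)) = 1.70/(0.43 × 14.9 × 131.4) = 0.002019 kg/m³.
(x−vt)²/(4Dt) = (79.876)²/(4 × 1.85 × 743) = 1.160; exp(−1.160) = 0.3135.
C = 0.002019 × 0.3135 = 0.000633 kg/m³.

0.000633 kg/m³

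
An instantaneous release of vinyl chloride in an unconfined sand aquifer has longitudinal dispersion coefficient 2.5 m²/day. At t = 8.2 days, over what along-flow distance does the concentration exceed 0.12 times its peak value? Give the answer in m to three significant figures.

The plume is Gaussian with σ = √(2Dt) = √(2 × 2.5 × 8.2) = 6.403 m.
C/C_peak = exp(−Δx²/(2σ²)) = 0.12 ⇒ Δx = σ·√(−2 ln 0.12) = 6.403 × 2.059 = 13.18 m.
Width = 2Δx = 26.4 m.

26.4 m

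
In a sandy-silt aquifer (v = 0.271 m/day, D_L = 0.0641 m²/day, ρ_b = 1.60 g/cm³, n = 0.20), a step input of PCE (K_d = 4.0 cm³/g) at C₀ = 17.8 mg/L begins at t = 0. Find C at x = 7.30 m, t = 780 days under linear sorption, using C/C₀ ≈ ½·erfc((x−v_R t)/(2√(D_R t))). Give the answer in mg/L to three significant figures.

Retardation factor R = 1 + ρ_b·K_d/n = 1 + 1.60 × 4.0/0.20 = 33.00.
Sorption retards both mechanisms: v_R = v/R = 0.008212 m/day, D_R = D/R = 0.001942 m²/day.
v_R·t = 0.008212 × 780 = 6.40536 m; 2√(D_R t) = 2.462 m; argument = (7.30 − 6.40536)/2.462 = 0.3634.
C = C₀ × ½·erfc(0.3634) = 17.8 × 0.3037 = 5.41 mg/L.

5.41 mg/L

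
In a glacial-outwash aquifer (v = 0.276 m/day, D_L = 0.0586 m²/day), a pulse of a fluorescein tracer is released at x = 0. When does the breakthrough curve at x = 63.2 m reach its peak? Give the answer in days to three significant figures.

228 days

For the 1D instantaneous-source solution, setting ∂C/∂t = 0 at fixed x gives v²t² + 2Dt − x² = 0, so t = (√(D² + v²x²) − D)/v².
√(D² + v²x²) = √(0.0586² + 0.276² × 63.2²) = 17.44; v² = 0.076176.
t = (17.44 − 0.0586)/0.076176 = 228 days (vs. the pure-advection estimate x/v = 229 d).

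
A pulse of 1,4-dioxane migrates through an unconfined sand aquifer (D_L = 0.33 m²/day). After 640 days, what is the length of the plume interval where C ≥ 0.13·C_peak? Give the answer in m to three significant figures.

The plume is Gaussian with σ = √(2Dt) = √(2 × 0.33 × 640) = 20.55 m.
C/C_peak = exp(−Δx²/(2σ²)) = 0.13 ⇒ Δx = σ·√(−2 ln 0.13) = 20.55 × 2.020 = 41.51 m.
Width = 2Δx = 83.0 m.

83.0 m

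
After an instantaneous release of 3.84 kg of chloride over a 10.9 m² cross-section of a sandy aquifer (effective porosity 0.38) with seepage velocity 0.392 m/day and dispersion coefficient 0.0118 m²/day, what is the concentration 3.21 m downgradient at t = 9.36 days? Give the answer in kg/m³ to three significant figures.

For an instantaneous plane source, C(x,t) = M/(n_e·A·√(4πDt)) · exp(−(x−vt)²/(4Dt)), with n_e·A the pore (flow) area.
Plume center vt = 0.392 × 9.36 = 3.66912 m, so the well at 3.21 m is 0.45912 m upgradient of the peak.
√(4πDt) = 1.178 m, giving peak height M/(n_e·A·√(4πDt)) = 3.84/(0.38 × 10.9 × 1.178) = 0.7870 kg/m³.
(x−vt)²/(4Dt) = (-0.45912)²/(4 × 0.0118 × 9.36) = 0.4771; exp(−0.4771) = 0.6206.
C = 0.7870 × 0.6206 = 0.488 kg/m³.

0.488 kg/m³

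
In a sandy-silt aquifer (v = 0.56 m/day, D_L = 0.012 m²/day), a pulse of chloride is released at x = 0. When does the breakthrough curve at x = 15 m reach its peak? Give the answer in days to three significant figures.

For the 1D instantaneous-source solution, setting ∂C/∂t = 0 at fixed x gives v²t² + 2Dt − x² = 0, so t = (√(D² + v²x²) − D)/v².
√(D² + v²x²) = √(0.012² + 0.56² × 15²) = 8.400; v² = 0.3136.
t = (8.400 − 0.012)/0.3136 = 26.7 days (vs. the pure-advection estimate x/v = 26.8 d).

26.7 days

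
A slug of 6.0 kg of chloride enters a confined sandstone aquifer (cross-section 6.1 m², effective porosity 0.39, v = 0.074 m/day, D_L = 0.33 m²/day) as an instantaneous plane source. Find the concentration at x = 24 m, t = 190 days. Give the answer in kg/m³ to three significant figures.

For an instantaneous plane source, C(x,t) = M/(n_e·A·√(4πDt)) · exp(−(x−vt)²/(4Dt)), with n_e·A the pore (flow) area.
Plume center vt = 0.074 × 190 = 14.06 m, so the well at 24 m is 9.94 m downgradient of the peak.
√(4πDt) = 28.07 m, giving peak height M/(n_e·A·√(4πDt)) = 6.0/(0.39 × 6.1 × 28.07) = 0.08985 kg/m³.
(x−vt)²/(4Dt) = (9.94)²/(4 × 0.33 × 190) = 0.3940; exp(−0.3940) = 0.6744.
C = 0.08985 × 0.6744 = 0.0606 kg/m³.

0.0606 kg/m³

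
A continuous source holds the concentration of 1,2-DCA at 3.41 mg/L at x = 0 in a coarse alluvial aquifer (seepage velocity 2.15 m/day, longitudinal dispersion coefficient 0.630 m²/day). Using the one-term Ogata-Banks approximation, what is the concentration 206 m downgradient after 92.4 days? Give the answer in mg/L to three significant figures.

For a continuous step input, C/C₀ ≈ ½·erfc((x−vt)/(2√(Dt))).
vt = 2.15 × 92.4 = 198.66 m and 2√(Dt) = 2√(0.630 × 92.4) = 15.26 m.
Argument (x−vt)/(2√(Dt)) = (206 − 198.66)/15.26 = 0.4810; ½·erfc(0.4810) = 0.2482.
C = 3.41 × 0.2482 = 0.846 mg/L.

0.846 mg/L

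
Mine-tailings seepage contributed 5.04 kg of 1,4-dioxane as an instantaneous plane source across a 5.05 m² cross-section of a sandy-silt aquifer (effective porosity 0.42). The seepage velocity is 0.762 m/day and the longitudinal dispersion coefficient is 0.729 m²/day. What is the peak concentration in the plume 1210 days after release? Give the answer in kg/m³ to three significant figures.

The peak of an instantaneous 1D plume sits at x = vt; there the Gaussian factor is 1 and C_max = M/(n_e·A·√(4πDt)), where n_e·A is the pore area the mass is dissolved in.
√(4πDt) = √(4π × 0.729 × 1210) = 105.3 m, so C_max = 5.04/(0.42 × 5.05 × 105.3) = 0.0226 kg/m³.

0.0226 kg/m³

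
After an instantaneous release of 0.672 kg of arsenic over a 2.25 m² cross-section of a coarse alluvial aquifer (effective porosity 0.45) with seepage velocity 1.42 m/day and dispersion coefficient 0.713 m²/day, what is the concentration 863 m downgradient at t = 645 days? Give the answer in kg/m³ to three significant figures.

For an instantaneous plane source, C(x,t) = M/(n_e·A·√(4πDt)) · exp(−(x−vt)²/(4Dt)), with n_e·A the pore (flow) area.
Plume center vt = 1.42 × 645 = 915.9 m, so the well at 863 m is 52.9 m upgradient of the peak.
√(4πDt) = 76.02 m, giving peak height M/(n_e·A·√(4πDt)) = 0.672/(0.45 × 2.25 × 76.02) = 0.008731 kg/m³.
(x−vt)²/(4Dt) = (-52.9)²/(4 × 0.713 × 645) = 1.521; exp(−1.521) = 0.2185.
C = 0.008731 × 0.2185 = 0.00191 kg/m³.

0.00191 kg/m³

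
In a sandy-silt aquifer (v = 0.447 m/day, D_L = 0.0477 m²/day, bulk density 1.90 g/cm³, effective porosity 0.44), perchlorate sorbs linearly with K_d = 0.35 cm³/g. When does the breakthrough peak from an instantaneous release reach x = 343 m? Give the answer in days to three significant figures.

1930 days

Retardation factor R = 1 + ρ_b·K_d/n = 1 + 1.90 × 0.35/0.44 = 2.511.
Sorption retards both mechanisms: v_R = v/R = 0.1780 m/day, D_R = D/R = 0.01900 m²/day.
Peak time from v_R²t² + 2D_R t − x² = 0: t = (√(D_R² + v_R²x²) − D_R)/v_R².
√(D_R² + v_R²x²) = √(0.01900² + 0.1780² × 343²) = 61.05; v_R² = 0.03168.
t = (61.05 − 0.01900)/0.03168 = 1930 days.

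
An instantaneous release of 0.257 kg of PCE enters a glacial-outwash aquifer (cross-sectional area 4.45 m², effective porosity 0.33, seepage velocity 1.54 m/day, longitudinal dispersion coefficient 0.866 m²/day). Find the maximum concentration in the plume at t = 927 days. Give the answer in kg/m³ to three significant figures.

The peak of an instantaneous 1D plume sits at x = vt; there the Gaussian factor is 1 and C_max = M/(n_e·A·√(4πDt)), where n_e·A is the pore area the mass is dissolved in.
√(4πDt) = √(4π × 0.866 × 927) = 100.4 m, so C_max = 0.257/(0.33 × 4.45 × 100.4) = 0.00174 kg/m³.

0.00174 kg/m³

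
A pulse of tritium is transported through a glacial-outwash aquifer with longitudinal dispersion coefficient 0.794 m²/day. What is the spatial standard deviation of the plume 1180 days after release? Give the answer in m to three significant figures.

Dispersive spreading gives a Gaussian with σ² = 2Dt; advection only shifts the center.
σ = √(2 × 0.794 × 1180) = 43.3 m.

43.3 m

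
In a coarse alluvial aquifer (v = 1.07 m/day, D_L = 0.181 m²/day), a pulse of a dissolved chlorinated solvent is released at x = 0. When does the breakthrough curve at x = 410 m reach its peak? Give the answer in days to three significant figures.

383 days

For the 1D instantaneous-source solution, setting ∂C/∂t = 0 at fixed x gives v²t² + 2Dt − x² = 0, so t = (√(D² + v²x²) − D)/v².
√(D² + v²x²) = √(0.181² + 1.07² × 410²) = 438.7; v² = 1.1449.
t = (438.7 − 0.181)/1.1449 = 383 days (vs. the pure-advection estimate x/v = 383 d).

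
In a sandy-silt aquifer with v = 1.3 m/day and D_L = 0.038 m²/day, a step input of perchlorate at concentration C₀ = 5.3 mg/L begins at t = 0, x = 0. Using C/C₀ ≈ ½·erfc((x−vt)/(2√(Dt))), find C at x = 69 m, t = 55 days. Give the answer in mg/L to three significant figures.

4.71 mg/L

For a continuous step input, C/C₀ ≈ ½·erfc((x−vt)/(2√(Dt))).
vt = 1.3 × 55 = 71.5 m and 2√(Dt) = 2√(0.038 × 55) = 2.891 m.
Argument (x−vt)/(2√(Dt)) = (69 − 71.5)/2.891 = -0.8648; ½·erfc(-0.8648) = 0.8893.
C = 5.3 × 0.8893 = 4.71 mg/L.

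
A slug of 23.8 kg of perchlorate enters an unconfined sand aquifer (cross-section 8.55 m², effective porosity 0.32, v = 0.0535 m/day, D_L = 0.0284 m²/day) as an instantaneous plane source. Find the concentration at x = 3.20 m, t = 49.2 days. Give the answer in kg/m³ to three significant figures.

1.96 kg/m³

For an instantaneous plane source, C(x,t) = M/(n_e·A·√(4πDt)) · exp(−(x−vt)²/(4Dt)), with n_e·A the pore (flow) area.
Plume center vt = 0.0535 × 49.2 = 2.6322 m, so the well at 3.20 m is 0.5678 m downgradient of the peak.
√(4πDt) = 4.190 m, giving peak height M/(n_e·A·√(4πDt)) = 23.8/(0.32 × 8.55 × 4.190) = 2.076 kg/m³.
(x−vt)²/(4Dt) = (0.5678)²/(4 × 0.0284 × 49.2) = 0.05768; exp(−0.05768) = 0.9440.
C = 2.076 × 0.9440 = 1.96 kg/m³.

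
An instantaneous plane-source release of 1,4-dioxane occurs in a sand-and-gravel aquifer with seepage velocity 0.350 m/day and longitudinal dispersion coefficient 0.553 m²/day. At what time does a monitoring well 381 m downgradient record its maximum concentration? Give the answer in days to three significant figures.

1080 days

For the 1D instantaneous-source solution, setting ∂C/∂t = 0 at fixed x gives v²t² + 2Dt − x² = 0, so t = (√(D² + v²x²) − D)/v².
√(D² + v²x²) = √(0.553² + 0.350² × 381²) = 133.4; v² = 0.1225.
t = (133.4 − 0.553)/0.1225 = 1080 days (vs. the pure-advection estimate x/v = 1090 d).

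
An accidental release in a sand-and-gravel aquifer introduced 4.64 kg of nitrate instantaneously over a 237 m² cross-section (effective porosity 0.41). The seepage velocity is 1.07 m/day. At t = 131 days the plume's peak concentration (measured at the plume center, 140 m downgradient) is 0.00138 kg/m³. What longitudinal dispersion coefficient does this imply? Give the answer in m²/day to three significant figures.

0.727 m²/day

At the plume center C_max = M/(n_e·A·√(4πDt)), so D = M²/(4πt·(n_e·A·C_max)²).
n_e·A·C_max = 0.41 × 237 × 0.00138 = 0.1341 kg/m.
D = 4.64²/(4π × 131 × 0.1341²) = 0.727 m²/day.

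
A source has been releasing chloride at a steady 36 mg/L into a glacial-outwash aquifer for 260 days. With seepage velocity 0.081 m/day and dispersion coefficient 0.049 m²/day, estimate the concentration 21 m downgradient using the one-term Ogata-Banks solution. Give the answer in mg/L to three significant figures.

18.2 mg/L

For a continuous step input, C/C₀ ≈ ½·erfc((x−vt)/(2√(Dt))).
vt = 0.081 × 260 = 21.06 m and 2√(Dt) = 2√(0.049 × 260) = 7.139 m.
Argument (x−vt)/(2√(Dt)) = (21 − 21.06)/7.139 = -0.008405; ½·erfc(-0.008405) = 0.5047.
C = 36 × 0.5047 = 18.2 mg/L.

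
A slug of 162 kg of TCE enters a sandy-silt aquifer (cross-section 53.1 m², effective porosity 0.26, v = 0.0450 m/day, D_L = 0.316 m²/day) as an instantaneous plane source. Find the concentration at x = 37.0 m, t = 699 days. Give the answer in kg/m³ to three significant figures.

For an instantaneous plane source, C(x,t) = M/(n_e·A·√(4πDt)) · exp(−(x−vt)²/(4Dt)), with n_e·A the pore (flow) area.
Plume center vt = 0.0450 × 699 = 31.455 m, so the well at 37.0 m is 5.545 m downgradient of the peak.
√(4πDt) = 52.69 m, giving peak height M/(n_e·A·√(4πDt)) = 162/(0.26 × 53.1 × 52.69) = 0.2227 kg/m³.
(x−vt)²/(4Dt) = (5.545)²/(4 × 0.316 × 699) = 0.03480; exp(−0.03480) = 0.9658.
C = 0.2227 × 0.9658 = 0.215 kg/m³.

0.215 kg/m³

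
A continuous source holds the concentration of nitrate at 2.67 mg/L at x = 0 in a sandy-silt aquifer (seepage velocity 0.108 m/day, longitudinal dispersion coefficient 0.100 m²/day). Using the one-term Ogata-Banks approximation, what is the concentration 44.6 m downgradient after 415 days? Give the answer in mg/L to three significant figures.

1.36 mg/L

For a continuous step input, C/C₀ ≈ ½·erfc((x−vt)/(2√(Dt))).
vt = 0.108 × 415 = 44.82 m and 2√(Dt) = 2√(0.100 × 415) = 12.88 m.
Argument (x−vt)/(2√(Dt)) = (44.6 − 44.82)/12.88 = -0.01708; ½·erfc(-0.01708) = 0.5096.
C = 2.67 × 0.5096 = 1.36 mg/L.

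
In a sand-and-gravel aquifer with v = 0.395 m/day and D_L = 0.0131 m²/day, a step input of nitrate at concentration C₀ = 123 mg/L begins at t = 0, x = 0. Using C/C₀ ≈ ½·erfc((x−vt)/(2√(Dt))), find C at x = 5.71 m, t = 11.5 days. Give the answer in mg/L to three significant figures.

2.06 mg/L

For a continuous step input, C/C₀ ≈ ½·erfc((x−vt)/(2√(Dt))).
vt = 0.395 × 11.5 = 4.5425 m and 2√(Dt) = 2√(0.0131 × 11.5) = 0.7763 m.
Argument (x−vt)/(2√(Dt)) = (5.71 − 4.5425)/0.7763 = 1.504; ½·erfc(1.504) = 0.01671.
C = 123 × 0.01671 = 2.06 mg/L.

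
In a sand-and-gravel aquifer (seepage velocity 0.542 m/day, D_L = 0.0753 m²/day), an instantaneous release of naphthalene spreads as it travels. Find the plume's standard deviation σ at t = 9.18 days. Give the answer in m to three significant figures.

Dispersive spreading gives a Gaussian with σ² = 2Dt; advection only shifts the center.
σ = √(2 × 0.0753 × 9.18) = 1.18 m.

1.18 m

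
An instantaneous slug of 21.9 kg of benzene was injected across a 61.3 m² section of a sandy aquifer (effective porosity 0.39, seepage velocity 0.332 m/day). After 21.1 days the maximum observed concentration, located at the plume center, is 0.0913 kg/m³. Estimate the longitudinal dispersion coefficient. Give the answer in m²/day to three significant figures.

At the plume center C_max = M/(n_e·A·√(4πDt)), so D = M²/(4πt·(n_e·A·C_max)²).
n_e·A·C_max = 0.39 × 61.3 × 0.0913 = 2.183 kg/m.
D = 21.9²/(4π × 21.1 × 2.183²) = 0.380 m²/day.

0.380 m²/day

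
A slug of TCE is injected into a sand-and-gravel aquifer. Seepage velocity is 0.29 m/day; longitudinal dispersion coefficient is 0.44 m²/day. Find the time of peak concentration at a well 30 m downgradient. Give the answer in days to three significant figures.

For the 1D instantaneous-source solution, setting ∂C/∂t = 0 at fixed x gives v²t² + 2Dt − x² = 0, so t = (√(D² + v²x²) − D)/v².
√(D² + v²x²) = √(0.44² + 0.29² × 30²) = 8.711; v² = 0.0841.
t = (8.711 − 0.44)/0.0841 = 98.3 days (vs. the pure-advection estimate x/v = 103 d).

98.3 days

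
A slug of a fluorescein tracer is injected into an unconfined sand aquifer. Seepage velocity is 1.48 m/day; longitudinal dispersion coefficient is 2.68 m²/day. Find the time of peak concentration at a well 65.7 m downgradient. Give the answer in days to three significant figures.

43.2 days

For the 1D instantaneous-source solution, setting ∂C/∂t = 0 at fixed x gives v²t² + 2Dt − x² = 0, so t = (√(D² + v²x²) − D)/v².
√(D² + v²x²) = √(2.68² + 1.48² × 65.7²) = 97.27; v² = 2.1904.
t = (97.27 − 2.68)/2.1904 = 43.2 days (vs. the pure-advection estimate x/v = 44.4 d).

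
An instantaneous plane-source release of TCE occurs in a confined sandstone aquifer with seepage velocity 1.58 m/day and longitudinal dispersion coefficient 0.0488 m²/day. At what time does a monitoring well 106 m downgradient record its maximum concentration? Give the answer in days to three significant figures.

67.1 days

For the 1D instantaneous-source solution, setting ∂C/∂t = 0 at fixed x gives v²t² + 2Dt − x² = 0, so t = (√(D² + v²x²) − D)/v².
√(D² + v²x²) = √(0.0488² + 1.58² × 106²) = 167.5; v² = 2.4964.
t = (167.5 − 0.0488)/2.4964 = 67.1 days (vs. the pure-advection estimate x/v = 67.1 d).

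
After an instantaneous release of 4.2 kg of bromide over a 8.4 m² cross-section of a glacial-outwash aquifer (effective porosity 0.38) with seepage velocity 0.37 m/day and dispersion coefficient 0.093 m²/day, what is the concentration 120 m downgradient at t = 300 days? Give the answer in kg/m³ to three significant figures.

0.0340 kg/m³

For an instantaneous plane source, C(x,t) = M/(n_e·A·√(4πDt)) · exp(−(x−vt)²/(4Dt)), with n_e·A the pore (flow) area.
Plume center vt = 0.37 × 300 = 111 m, so the well at 120 m is 9 m downgradient of the peak.
√(4πDt) = 18.72 m, giving peak height M/(n_e·A·√(4πDt)) = 4.2/(0.38 × 8.4 × 18.72) = 0.07029 kg/m³.
(x−vt)²/(4Dt) = (9)²/(4 × 0.093 × 300) = 0.7258; exp(−0.7258) = 0.4839.
C = 0.07029 × 0.4839 = 0.0340 kg/m³.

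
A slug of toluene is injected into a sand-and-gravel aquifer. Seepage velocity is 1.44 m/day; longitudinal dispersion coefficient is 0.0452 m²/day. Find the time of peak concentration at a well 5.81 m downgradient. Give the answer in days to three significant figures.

4.01 days

For the 1D instantaneous-source solution, setting ∂C/∂t = 0 at fixed x gives v²t² + 2Dt − x² = 0, so t = (√(D² + v²x²) − D)/v².
√(D² + v²x²) = √(0.0452² + 1.44² × 5.81²) = 8.367; v² = 2.0736.
t = (8.367 − 0.0452)/2.0736 = 4.01 days (vs. the pure-advection estimate x/v = 4.03 d).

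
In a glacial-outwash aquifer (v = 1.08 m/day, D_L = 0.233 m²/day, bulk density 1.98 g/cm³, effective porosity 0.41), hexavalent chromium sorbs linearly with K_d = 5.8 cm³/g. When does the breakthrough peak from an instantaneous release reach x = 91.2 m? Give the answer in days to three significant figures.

2440 days

Retardation factor R = 1 + ρ_b·K_d/n = 1 + 1.98 × 5.8/0.41 = 29.01.
Sorption retards both mechanisms: v_R = v/R = 0.03723 m/day, D_R = D/R = 0.008032 m²/day.
Peak time from v_R²t² + 2D_R t − x² = 0: t = (√(D_R² + v_R²x²) − D_R)/v_R².
√(D_R² + v_R²x²) = √(0.008032² + 0.03723² × 91.2²) = 3.395; v_R² = 0.001386.
t = (3.395 − 0.008032)/0.001386 = 2440 days.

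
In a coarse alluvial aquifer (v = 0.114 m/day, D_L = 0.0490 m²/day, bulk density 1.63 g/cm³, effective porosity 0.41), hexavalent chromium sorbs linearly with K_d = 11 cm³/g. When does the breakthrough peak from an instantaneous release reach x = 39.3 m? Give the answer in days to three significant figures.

15300 days

Retardation factor R = 1 + ρ_b·K_d/n = 1 + 1.63 × 11/0.41 = 44.73.
Sorption retards both mechanisms: v_R = v/R = 0.002549 m/day, D_R = D/R = 0.001095 m²/day.
Peak time from v_R²t² + 2D_R t − x² = 0: t = (√(D_R² + v_R²x²) − D_R)/v_R².
√(D_R² + v_R²x²) = √(0.001095² + 0.002549² × 39.3²) = 0.1002; v_R² = 6.497e-06.
t = (0.1002 − 0.001095)/6.497e-06 = 15300 days.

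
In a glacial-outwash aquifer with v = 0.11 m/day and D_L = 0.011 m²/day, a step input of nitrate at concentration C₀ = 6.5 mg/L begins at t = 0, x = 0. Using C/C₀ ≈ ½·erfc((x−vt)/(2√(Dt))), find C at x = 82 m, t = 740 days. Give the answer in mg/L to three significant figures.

For a continuous step input, C/C₀ ≈ ½·erfc((x−vt)/(2√(Dt))).
vt = 0.11 × 740 = 81.4 m and 2√(Dt) = 2√(0.011 × 740) = 5.706 m.
Argument (x−vt)/(2√(Dt)) = (82 − 81.4)/5.706 = 0.1052; ½·erfc(0.1052) = 0.4409.
C = 6.5 × 0.4409 = 2.87 mg/L.

2.87 mg/L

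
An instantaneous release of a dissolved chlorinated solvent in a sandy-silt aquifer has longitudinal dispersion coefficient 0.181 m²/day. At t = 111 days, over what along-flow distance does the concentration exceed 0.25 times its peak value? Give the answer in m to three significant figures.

21.1 m

The plume is Gaussian with σ = √(2Dt) = √(2 × 0.181 × 111) = 6.339 m.
C/C_peak = exp(−Δx²/(2σ²)) = 0.25 ⇒ Δx = σ·√(−2 ln 0.25) = 6.339 × 1.665 = 10.55 m.
Width = 2Δx = 21.1 m.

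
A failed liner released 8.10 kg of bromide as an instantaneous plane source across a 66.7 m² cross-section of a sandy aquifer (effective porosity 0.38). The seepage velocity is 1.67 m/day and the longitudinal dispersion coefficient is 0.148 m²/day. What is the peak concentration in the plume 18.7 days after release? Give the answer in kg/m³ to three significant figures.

The peak of an instantaneous 1D plume sits at x = vt; there the Gaussian factor is 1 and C_max = M/(n_e·A·√(4πDt)), where n_e·A is the pore area the mass is dissolved in.
√(4πDt) = √(4π × 0.148 × 18.7) = 5.897 m, so C_max = 8.10/(0.38 × 66.7 × 5.897) = 0.0542 kg/m³.

0.0542 kg/m³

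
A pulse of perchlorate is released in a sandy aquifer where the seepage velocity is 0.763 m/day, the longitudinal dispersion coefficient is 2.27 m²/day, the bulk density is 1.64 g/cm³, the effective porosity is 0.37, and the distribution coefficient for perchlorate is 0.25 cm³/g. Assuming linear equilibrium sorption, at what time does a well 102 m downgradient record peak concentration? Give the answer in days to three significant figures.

274 days

Retardation factor R = 1 + ρ_b·K_d/n = 1 + 1.64 × 0.25/0.37 = 2.108.
Sorption retards both mechanisms: v_R = v/R = 0.3620 m/day, D_R = D/R = 1.077 m²/day.
Peak time from v_R²t² + 2D_R t − x² = 0: t = (√(D_R² + v_R²x²) − D_R)/v_R².
√(D_R² + v_R²x²) = √(1.077² + 0.3620² × 102²) = 36.94; v_R² = 0.1310.
t = (36.94 − 1.077)/0.1310 = 274 days.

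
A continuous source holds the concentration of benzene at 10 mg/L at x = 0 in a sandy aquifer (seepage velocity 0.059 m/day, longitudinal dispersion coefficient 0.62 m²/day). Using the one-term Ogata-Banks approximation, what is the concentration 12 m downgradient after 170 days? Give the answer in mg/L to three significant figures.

4.46 mg/L

For a continuous step input, C/C₀ ≈ ½·erfc((x−vt)/(2√(Dt))).
vt = 0.059 × 170 = 10.03 m and 2√(Dt) = 2√(0.62 × 170) = 20.53 m.
Argument (x−vt)/(2√(Dt)) = (12 − 10.03)/20.53 = 0.09596; ½·erfc(0.09596) = 0.4460.
C = 10 × 0.4460 = 4.46 mg/L.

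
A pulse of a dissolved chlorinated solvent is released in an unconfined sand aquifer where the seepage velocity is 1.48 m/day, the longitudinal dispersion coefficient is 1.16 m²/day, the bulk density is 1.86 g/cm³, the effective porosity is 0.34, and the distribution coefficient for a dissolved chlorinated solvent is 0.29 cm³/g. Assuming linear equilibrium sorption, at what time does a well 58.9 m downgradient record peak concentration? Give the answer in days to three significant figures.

102 days

Retardation factor R = 1 + ρ_b·K_d/n = 1 + 1.86 × 0.29/0.34 = 2.586.
Sorption retards both mechanisms: v_R = v/R = 0.5723 m/day, D_R = D/R = 0.4486 m²/day.
Peak time from v_R²t² + 2D_R t − x² = 0: t = (√(D_R² + v_R²x²) − D_R)/v_R².
√(D_R² + v_R²x²) = √(0.4486² + 0.5723² × 58.9²) = 33.71; v_R² = 0.3275.
t = (33.71 − 0.4486)/0.3275 = 102 days.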